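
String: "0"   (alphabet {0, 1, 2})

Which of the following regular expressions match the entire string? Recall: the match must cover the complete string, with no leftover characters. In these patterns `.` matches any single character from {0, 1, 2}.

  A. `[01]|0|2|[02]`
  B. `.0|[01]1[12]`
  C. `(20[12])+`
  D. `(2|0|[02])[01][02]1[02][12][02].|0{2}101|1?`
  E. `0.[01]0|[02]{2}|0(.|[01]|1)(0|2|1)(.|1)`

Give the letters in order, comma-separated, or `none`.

A → match
B → no match
C → no match — must start with "20"
D → no match
E → no match

A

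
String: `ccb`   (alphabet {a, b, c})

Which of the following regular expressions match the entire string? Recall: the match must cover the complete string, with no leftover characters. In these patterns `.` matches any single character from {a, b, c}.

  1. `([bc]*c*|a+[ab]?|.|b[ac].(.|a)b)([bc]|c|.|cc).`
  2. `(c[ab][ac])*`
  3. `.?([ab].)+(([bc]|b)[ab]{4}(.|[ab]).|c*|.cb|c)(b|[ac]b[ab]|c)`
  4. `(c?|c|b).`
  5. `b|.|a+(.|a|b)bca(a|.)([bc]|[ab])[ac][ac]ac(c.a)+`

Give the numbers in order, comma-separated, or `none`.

1 → match
2 → no match
3 → no match
4 → no match
5 → no match

1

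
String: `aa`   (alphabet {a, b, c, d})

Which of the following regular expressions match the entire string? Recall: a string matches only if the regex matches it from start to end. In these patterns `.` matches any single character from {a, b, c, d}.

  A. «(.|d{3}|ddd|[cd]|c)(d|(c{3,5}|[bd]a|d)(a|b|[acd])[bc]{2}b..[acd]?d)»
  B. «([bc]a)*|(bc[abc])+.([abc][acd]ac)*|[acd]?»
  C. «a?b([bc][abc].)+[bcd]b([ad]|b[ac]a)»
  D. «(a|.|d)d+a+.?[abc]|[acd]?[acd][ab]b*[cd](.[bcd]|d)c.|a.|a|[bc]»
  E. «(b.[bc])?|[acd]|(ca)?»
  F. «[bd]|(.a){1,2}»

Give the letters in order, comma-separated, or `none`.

D, F

A → no match — must end with `d`
B → no match
C → no match
D → match
E → no match
F → match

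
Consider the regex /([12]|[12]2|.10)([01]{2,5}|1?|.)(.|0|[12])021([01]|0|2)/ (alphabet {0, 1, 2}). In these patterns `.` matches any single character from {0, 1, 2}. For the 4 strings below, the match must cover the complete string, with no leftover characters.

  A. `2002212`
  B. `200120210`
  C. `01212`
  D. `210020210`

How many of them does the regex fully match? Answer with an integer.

A. `2002212` → no match
B. `200120210` → match
C. `01212` → no match
D. `210020210` → match
Total matched: 2

2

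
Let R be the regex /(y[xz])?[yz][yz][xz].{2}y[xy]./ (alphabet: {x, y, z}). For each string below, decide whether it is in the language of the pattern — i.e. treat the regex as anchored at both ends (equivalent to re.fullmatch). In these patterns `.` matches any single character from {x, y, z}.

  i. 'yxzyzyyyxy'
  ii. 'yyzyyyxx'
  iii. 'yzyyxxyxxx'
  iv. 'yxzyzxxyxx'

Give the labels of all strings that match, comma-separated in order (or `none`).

i, ii, iv

i → match
ii → match
iii → no match
iv → match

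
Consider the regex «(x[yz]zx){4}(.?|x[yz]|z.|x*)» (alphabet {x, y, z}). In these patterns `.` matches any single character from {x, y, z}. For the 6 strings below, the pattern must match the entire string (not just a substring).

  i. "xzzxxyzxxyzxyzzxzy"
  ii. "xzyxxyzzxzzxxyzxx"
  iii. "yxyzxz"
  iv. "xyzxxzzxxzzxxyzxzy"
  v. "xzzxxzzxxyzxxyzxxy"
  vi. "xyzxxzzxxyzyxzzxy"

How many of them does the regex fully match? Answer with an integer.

i → no match
ii → no match
iii → no match — must start with "x"
iv → match
v → match
vi → no match
Total matched: 2

2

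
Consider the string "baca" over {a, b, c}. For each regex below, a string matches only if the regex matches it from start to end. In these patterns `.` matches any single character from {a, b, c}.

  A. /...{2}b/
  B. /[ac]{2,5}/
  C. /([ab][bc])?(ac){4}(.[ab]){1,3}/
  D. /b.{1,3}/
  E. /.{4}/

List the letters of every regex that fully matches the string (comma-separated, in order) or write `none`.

D, E

A → no match — must end with "b"
B → no match
C → no match
D → match
E → match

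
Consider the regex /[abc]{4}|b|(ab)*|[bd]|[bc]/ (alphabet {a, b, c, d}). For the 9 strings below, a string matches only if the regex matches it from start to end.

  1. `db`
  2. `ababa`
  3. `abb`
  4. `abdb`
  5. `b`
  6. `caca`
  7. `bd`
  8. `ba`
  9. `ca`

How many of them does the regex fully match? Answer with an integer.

2

1. `db` → no match
2. `ababa` → no match
3. `abb` → no match
4. `abdb` → no match
5. `b` → match
6. `caca` → match
7. `bd` → no match
8. `ba` → no match
9. `ca` → no match
Total matched: 2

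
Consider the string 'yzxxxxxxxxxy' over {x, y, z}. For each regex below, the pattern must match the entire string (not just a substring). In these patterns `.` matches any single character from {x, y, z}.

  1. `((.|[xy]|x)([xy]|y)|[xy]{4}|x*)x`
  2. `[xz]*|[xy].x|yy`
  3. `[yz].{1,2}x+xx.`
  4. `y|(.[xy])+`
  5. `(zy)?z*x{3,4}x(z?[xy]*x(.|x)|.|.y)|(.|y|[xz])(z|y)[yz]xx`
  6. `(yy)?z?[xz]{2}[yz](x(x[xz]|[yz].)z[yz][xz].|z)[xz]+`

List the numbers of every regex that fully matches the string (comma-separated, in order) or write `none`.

1 → no match — must end with 'x'
2 → no match
3 → match
4 → no match
5 → no match
6 → no match

3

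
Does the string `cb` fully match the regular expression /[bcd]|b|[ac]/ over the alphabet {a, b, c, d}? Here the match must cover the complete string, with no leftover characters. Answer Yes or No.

No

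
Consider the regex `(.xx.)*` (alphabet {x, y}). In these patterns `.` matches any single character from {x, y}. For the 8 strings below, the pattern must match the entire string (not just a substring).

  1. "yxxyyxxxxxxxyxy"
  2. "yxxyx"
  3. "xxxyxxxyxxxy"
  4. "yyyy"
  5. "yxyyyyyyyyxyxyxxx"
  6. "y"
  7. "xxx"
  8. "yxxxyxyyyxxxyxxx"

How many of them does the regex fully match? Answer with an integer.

1 → no match
2 → no match
3 → match
4 → no match
5 → no match
6 → no match
7 → no match
8 → no match
Total matched: 1

1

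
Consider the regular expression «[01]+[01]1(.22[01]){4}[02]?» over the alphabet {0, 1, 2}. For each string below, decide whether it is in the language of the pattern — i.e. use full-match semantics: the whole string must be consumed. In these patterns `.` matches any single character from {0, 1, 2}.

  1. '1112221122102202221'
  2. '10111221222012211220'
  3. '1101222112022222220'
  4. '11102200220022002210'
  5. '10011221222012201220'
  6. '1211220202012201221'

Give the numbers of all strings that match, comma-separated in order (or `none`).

1 → match
2 → match
3 → no match
4 → match
5 → match
6 → no match

1, 2, 4, 5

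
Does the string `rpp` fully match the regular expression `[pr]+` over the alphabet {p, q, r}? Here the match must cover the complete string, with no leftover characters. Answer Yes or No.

Yes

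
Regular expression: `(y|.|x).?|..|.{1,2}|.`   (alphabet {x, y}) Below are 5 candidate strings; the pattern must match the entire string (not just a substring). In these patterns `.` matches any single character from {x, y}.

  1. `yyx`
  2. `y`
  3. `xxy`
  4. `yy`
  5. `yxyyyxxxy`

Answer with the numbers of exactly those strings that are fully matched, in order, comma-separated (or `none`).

1 → no match
2 → match
3 → no match
4 → match
5 → no match

2, 4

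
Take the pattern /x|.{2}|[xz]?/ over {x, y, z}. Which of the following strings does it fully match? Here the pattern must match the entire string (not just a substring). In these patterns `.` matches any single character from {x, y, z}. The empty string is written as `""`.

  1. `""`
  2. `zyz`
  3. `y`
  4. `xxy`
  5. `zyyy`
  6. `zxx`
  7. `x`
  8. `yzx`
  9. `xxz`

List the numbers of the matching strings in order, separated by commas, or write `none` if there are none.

1, 7

1 → match
2 → no match
3 → no match
4 → no match
5 → no match
6 → no match
7 → match
8 → no match
9 → no match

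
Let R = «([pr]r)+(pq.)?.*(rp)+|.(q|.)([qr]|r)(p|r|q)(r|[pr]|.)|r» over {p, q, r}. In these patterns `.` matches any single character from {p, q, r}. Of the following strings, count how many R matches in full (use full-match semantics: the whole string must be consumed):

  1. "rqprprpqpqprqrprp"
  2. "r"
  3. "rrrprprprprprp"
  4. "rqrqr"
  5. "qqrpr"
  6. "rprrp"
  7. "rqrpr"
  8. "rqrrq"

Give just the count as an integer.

1 → no match
2 → match
3 → match
4 → match
5 → match
6 → match
7 → match
8 → match
Total matched: 7

7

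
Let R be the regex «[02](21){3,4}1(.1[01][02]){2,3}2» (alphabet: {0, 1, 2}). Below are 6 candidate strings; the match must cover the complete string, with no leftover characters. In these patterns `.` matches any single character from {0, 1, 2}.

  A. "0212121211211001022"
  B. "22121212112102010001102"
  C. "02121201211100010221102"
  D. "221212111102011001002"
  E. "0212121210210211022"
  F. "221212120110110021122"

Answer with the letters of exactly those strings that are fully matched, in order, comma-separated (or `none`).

A → match
B → match
C → no match
D → match
E → no match
F → no match

A, B, D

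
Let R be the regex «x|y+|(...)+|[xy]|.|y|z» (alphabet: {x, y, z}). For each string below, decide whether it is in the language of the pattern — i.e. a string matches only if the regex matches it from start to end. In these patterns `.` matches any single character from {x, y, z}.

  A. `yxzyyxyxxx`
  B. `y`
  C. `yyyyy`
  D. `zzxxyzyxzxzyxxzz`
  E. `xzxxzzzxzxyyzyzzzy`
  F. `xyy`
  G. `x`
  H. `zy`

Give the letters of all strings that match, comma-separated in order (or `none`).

A → no match
B → match
C → match
D → no match
E → match
F → match
G → match
H → no match

B, C, E, F, G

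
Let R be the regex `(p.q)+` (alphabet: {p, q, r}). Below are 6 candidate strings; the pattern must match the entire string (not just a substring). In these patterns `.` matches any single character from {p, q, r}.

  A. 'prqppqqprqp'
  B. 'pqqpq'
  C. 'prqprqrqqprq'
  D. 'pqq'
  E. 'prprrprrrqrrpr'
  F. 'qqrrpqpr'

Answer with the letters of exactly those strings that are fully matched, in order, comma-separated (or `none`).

D

A → no match — must end with 'q'
B → no match
C → no match
D → match
E → no match — must end with 'q'
F → no match — must start with 'p'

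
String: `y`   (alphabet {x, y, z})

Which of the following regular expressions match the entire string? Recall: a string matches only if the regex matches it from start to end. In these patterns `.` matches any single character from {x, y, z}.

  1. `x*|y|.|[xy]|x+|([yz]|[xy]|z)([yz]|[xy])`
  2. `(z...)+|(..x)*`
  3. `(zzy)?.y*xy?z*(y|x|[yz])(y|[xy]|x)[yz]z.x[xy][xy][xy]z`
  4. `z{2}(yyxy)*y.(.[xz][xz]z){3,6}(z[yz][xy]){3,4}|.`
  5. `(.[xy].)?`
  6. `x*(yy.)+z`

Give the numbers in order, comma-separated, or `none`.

1, 4

1 → match
2 → no match
3 → no match — must end with `z`
4 → match
5 → no match
6 → no match — must end with `z`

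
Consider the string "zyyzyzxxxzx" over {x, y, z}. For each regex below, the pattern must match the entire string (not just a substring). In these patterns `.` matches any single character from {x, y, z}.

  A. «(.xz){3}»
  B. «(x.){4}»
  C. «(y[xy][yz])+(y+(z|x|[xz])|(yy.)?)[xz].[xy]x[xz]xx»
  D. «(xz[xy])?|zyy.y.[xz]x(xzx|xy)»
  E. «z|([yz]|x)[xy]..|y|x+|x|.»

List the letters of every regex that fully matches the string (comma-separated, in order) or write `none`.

A → no match — must end with "xz"
B → no match — must start with "x"
C → no match — must start with "y"
D → match
E → no match

D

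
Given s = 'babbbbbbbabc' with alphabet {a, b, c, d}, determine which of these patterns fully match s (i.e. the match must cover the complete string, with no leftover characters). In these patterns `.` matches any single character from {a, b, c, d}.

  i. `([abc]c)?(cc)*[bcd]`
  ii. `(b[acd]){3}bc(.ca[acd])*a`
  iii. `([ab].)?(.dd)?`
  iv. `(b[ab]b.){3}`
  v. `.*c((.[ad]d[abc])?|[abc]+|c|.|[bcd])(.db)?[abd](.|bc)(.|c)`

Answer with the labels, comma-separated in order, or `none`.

iv

i → no match
ii → no match — must end with 'a'
iii → no match
iv → match
v → no match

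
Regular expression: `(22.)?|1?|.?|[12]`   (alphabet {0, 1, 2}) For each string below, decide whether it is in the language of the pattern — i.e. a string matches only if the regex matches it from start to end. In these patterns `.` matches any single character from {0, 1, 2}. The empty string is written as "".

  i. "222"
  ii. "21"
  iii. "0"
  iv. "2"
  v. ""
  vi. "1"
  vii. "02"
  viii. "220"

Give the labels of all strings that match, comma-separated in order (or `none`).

i → match
ii → no match
iii → match
iv → match
v → match
vi → match
vii → no match
viii → match

i, iii, iv, v, vi, viii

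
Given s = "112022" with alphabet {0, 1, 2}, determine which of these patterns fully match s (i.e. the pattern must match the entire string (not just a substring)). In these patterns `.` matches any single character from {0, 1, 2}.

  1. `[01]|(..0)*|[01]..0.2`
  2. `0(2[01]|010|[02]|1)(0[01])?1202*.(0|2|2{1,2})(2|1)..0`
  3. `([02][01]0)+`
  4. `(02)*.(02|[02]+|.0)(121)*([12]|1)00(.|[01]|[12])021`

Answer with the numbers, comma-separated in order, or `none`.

1 → match
2 → no match — must start with "0"
3 → no match — must end with "0"
4 → no match — must end with "021"

1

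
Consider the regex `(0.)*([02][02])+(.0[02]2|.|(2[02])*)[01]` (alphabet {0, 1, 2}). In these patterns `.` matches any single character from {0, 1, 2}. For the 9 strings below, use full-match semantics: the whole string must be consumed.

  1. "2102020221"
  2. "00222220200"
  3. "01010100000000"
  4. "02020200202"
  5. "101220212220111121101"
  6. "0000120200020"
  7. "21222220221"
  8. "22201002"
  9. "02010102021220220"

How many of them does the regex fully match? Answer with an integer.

1 → no match
2 → match
3 → match
4 → no match
5 → no match
6 → no match
7 → no match
8 → no match
9 → no match
Total matched: 2

2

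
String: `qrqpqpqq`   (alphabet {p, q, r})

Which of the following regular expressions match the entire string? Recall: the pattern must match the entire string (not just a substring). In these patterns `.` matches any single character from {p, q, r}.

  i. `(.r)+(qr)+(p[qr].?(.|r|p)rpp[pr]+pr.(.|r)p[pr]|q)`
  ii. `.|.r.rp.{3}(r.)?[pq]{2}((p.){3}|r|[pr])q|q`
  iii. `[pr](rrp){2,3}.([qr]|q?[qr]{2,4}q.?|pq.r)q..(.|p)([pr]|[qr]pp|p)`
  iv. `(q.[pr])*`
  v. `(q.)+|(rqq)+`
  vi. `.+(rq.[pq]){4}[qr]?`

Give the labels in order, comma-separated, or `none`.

i → no match
ii → no match
iii → no match
iv → no match
v → match
vi → no match

v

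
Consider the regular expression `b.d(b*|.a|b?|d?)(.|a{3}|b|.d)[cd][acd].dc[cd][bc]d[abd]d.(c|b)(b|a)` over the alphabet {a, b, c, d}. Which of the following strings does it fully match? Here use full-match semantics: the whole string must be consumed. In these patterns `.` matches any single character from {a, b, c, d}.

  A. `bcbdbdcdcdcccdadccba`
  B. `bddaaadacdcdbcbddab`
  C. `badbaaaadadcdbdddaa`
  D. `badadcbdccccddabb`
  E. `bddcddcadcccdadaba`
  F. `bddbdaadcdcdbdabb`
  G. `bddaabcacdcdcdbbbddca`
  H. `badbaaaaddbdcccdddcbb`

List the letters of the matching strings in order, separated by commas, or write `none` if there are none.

E, F, H

A → no match
B → no match
C → no match
D → no match
E → match
F → match
G → no match
H → match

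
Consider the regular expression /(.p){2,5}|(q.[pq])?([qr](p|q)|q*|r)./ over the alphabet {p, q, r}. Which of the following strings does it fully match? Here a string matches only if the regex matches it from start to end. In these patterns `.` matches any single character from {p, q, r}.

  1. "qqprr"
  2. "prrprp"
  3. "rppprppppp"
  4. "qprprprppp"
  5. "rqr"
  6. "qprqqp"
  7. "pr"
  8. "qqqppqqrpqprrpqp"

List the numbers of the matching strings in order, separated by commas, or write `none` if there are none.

1. "qqprr" → match
2. "prrprp" → no match
3. "rppprppppp" → match
4. "qprprprppp" → match
5. "rqr" → match
6. "qprqqp" → no match
7. "pr" → no match
8 → no match

1, 3, 4, 5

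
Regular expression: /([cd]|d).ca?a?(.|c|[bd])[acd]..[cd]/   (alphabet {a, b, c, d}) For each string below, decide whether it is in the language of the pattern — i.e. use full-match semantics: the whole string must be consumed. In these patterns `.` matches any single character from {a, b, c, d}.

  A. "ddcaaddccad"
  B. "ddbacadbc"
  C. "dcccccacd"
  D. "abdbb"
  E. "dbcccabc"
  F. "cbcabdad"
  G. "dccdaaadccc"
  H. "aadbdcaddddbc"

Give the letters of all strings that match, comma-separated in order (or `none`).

A → no match
B → no match
C → no match
D → no match
E → match
F → no match
G → no match
H → no match

E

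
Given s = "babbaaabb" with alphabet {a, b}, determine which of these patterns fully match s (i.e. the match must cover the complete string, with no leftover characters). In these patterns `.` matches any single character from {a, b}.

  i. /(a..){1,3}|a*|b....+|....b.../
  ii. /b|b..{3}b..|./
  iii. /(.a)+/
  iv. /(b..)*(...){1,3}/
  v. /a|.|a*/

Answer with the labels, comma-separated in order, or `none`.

i, iv

i → match
ii → no match
iii → no match — must end with "a"
iv → match
v → no match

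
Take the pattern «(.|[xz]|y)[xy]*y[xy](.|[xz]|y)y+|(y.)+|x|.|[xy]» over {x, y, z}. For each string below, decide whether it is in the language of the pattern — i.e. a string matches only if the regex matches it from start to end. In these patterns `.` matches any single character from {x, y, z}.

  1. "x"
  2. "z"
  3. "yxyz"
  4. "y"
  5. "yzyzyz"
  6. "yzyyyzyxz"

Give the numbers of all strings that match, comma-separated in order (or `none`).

1 → match
2 → match
3 → match
4 → match
5 → match
6 → no match

1, 2, 3, 4, 5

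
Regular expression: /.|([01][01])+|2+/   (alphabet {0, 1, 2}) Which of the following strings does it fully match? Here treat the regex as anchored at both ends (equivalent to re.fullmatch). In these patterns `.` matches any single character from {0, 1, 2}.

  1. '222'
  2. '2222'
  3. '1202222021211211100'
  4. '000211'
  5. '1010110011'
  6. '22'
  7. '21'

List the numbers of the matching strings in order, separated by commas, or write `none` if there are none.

1, 2, 5, 6

1 → match
2 → match
3 → no match
4 → no match
5 → match
6 → match
7 → no match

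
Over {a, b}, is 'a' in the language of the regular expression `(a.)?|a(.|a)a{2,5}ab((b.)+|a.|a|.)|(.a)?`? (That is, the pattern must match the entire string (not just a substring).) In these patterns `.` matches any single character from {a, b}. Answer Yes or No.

No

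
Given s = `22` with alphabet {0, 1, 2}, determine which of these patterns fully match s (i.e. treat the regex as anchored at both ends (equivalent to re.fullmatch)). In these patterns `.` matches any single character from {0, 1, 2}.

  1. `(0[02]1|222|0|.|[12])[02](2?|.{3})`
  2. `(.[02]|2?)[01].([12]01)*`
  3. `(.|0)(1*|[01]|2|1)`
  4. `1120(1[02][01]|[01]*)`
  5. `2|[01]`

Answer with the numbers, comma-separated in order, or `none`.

1 → match
2 → no match
3 → match
4 → no match — must start with `1120`
5 → no match

1, 3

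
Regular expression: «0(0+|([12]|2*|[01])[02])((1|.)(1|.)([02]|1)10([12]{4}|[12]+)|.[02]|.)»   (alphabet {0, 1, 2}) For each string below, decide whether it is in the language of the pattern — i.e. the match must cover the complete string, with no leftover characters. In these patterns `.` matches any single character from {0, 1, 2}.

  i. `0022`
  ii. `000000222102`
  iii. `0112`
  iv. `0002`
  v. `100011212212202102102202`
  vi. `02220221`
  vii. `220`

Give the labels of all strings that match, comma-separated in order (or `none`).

i, ii, iv

i. `0022` → match
ii. `000000222102` → match
iii. `0112` → no match
iv. `0002` → match
v → no match — must start with `0`
vi. `02220221` → no match
vii. `220` → no match — must start with `0`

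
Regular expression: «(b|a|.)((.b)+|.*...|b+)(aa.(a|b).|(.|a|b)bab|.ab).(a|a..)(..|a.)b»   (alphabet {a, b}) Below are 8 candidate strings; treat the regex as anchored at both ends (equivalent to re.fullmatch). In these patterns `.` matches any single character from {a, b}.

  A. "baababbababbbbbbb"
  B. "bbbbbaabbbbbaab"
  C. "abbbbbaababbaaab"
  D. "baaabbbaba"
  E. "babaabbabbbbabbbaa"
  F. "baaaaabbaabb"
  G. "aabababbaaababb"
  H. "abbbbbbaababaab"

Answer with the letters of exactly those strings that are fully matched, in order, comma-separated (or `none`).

C, F

A → no match
B → no match
C → match
D → no match — must end with "b"
E → no match — must end with "b"
F → match
G → no match
H → no match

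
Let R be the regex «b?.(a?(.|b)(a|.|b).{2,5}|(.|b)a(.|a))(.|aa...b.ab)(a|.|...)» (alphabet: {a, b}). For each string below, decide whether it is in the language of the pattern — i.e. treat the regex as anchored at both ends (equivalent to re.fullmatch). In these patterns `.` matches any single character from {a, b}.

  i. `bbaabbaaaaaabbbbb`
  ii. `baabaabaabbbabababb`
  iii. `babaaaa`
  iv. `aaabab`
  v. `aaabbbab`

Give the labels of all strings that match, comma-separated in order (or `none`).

i → no match
ii → no match
iii → match
iv → match
v → match

iii, iv, v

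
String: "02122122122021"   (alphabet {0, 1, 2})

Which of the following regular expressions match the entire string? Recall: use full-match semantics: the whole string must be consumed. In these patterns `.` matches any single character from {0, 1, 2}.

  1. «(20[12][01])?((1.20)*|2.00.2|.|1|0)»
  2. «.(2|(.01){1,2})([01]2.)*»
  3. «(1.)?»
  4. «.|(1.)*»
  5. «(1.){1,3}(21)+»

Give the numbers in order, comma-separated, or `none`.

2

1 → no match
2 → match
3 → no match
4 → no match
5 → no match — must start with "1"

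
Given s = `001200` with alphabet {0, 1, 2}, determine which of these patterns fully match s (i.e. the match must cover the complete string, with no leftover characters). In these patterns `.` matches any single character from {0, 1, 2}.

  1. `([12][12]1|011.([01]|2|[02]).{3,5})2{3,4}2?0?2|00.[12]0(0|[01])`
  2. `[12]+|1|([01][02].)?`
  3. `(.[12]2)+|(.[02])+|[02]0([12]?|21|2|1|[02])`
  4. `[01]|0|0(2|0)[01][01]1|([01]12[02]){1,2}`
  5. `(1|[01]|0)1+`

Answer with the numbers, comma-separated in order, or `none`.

1, 3

1 → match
2 → no match
3 → match
4 → no match
5 → no match — must end with `1`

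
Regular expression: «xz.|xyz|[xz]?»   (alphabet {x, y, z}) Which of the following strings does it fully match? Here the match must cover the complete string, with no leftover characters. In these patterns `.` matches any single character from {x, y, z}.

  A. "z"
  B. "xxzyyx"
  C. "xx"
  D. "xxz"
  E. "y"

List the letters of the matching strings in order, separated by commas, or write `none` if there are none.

A

A. "z" → match
B. "xxzyyx" → no match
C. "xx" → no match
D. "xxz" → no match
E. "y" → no match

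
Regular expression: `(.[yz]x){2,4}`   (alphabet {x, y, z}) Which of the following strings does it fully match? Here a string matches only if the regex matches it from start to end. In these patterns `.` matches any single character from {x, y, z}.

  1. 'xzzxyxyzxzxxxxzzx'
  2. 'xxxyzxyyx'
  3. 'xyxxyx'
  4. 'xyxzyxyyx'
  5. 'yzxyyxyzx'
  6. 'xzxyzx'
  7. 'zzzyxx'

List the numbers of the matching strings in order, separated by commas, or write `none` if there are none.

3, 4, 5, 6

1 → no match
2 → no match
3 → match
4 → match
5 → match
6 → match
7 → no match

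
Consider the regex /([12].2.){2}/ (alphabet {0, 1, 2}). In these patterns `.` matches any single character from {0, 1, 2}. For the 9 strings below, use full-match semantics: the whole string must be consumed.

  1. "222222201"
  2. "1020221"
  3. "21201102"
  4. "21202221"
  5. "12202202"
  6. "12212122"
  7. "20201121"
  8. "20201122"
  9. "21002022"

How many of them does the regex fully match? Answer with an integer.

1 → no match
2 → no match
3 → no match
4 → match
5 → no match
6 → match
7 → match
8 → match
9 → no match
Total matched: 4

4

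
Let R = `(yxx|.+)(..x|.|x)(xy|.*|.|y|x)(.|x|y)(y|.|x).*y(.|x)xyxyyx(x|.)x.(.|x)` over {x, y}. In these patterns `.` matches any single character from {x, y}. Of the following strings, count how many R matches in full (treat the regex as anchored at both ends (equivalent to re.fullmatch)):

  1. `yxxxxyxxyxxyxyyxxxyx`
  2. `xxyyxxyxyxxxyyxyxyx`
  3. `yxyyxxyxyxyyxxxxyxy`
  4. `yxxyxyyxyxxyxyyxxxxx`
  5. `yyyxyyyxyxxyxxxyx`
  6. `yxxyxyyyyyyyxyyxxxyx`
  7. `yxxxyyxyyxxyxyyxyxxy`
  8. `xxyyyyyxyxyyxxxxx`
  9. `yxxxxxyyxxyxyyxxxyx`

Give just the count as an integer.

5

1 → match
2 → no match
3 → no match
4 → match
5 → no match
6 → no match
7 → match
8 → match
9 → match
Total matched: 5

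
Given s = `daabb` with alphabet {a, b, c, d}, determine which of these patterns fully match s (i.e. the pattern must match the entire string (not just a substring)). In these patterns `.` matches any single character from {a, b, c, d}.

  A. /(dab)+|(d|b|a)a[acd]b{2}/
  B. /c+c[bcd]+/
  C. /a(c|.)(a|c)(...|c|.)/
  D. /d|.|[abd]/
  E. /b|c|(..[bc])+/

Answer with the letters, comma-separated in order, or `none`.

A → match
B → no match — must start with `c`
C → no match — must start with `a`
D → no match
E → no match

A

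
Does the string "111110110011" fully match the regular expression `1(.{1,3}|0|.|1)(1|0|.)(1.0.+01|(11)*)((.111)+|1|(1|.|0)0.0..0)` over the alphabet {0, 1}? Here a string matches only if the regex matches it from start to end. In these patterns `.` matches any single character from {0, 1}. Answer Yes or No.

Yes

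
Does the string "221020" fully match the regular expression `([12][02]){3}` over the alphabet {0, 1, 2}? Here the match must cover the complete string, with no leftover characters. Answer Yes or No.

Yes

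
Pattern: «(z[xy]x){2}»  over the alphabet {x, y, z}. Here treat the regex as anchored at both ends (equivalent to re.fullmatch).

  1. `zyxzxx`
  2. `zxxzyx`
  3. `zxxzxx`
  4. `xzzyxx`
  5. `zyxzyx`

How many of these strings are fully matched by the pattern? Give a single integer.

4

1 → match
2 → match
3 → match
4 → no match — must start with `z`
5 → match
Total matched: 4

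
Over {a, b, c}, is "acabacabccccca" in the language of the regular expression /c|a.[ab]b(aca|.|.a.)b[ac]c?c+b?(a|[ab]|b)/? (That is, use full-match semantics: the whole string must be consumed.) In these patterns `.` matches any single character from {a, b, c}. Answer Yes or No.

Yes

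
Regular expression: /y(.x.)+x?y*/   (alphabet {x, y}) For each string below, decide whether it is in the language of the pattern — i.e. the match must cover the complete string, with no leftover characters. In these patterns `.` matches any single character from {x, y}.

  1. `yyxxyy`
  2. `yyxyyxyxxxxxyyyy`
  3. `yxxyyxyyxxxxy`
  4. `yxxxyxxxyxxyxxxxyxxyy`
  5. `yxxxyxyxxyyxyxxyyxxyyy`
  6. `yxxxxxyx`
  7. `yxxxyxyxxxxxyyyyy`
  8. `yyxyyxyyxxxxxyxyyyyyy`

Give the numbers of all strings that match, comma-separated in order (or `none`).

1, 2, 3, 5, 6, 7, 8

1. `yyxxyy` → match
2 → match
3 → match
4 → no match
5 → match
6. `yxxxxxyx` → match
7 → match
8 → match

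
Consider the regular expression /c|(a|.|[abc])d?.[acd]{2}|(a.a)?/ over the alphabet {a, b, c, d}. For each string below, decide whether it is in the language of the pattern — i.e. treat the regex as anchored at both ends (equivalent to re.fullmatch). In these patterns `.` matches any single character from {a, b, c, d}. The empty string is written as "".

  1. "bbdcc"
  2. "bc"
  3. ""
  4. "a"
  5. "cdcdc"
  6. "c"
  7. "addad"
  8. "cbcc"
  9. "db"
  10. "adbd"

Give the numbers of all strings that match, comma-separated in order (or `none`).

1 → no match
2 → no match
3 → match
4 → no match
5 → match
6 → match
7 → match
8 → match
9 → no match
10 → no match

3, 5, 6, 7, 8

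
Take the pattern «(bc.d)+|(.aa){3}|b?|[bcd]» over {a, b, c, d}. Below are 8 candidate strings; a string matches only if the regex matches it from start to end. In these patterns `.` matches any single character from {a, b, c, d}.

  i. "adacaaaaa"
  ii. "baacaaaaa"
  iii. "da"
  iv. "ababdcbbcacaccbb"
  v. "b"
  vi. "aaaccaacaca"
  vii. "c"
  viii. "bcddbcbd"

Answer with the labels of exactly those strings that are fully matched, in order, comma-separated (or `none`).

ii, v, vii, viii

i → no match
ii → match
iii → no match
iv → no match
v → match
vi → no match
vii → match
viii → match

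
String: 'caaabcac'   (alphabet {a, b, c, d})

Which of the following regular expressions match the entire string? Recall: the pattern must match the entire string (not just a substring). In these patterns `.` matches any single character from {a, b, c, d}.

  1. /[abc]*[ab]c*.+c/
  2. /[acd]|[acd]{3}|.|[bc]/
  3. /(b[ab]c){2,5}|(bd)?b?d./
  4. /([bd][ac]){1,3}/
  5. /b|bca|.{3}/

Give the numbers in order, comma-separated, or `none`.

1 → match
2 → no match
3 → no match
4 → no match
5 → no match

1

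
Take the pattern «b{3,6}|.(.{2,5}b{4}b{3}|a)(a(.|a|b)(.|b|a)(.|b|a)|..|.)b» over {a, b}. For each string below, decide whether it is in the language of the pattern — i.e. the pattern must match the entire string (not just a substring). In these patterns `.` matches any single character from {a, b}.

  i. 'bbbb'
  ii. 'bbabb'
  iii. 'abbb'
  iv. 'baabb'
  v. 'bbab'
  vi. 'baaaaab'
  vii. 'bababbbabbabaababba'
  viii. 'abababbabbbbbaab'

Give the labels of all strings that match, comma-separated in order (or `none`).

i → match
ii → no match
iii → no match
iv → match
v → no match
vi → match
vii → no match — must end with 'b'
viii → no match

i, iv, vi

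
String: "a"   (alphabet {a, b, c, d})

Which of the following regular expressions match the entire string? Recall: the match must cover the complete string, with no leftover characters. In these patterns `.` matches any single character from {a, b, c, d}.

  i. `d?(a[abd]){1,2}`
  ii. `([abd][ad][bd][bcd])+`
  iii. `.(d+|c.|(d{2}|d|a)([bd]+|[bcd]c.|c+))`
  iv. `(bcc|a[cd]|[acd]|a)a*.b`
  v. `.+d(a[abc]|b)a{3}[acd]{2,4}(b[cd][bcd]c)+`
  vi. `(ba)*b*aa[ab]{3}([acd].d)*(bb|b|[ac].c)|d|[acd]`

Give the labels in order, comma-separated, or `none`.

vi

i → no match
ii → no match
iii → no match
iv → no match — must end with "b"
v → no match — must end with "c"
vi → match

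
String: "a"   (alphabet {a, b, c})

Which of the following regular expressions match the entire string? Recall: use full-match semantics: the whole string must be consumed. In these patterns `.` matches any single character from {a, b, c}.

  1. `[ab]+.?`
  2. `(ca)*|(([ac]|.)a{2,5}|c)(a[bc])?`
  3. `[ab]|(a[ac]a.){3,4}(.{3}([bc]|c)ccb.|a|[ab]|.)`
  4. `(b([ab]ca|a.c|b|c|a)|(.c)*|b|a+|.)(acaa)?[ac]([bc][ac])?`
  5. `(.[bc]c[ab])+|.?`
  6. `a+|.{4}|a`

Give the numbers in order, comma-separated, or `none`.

1, 3, 4, 5, 6

1 → match
2 → no match
3 → match
4 → match
5 → match
6 → match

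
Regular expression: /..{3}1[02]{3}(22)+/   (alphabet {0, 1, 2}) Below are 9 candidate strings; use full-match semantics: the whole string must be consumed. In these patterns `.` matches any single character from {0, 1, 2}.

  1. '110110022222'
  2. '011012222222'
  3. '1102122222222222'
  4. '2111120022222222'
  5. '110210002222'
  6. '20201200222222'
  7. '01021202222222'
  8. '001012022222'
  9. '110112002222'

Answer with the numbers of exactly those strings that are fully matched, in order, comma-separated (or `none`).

1 → match
2 → match
3 → match
4 → match
5 → match
6 → match
7 → match
8 → match
9 → match

1, 2, 3, 4, 5, 6, 7, 8, 9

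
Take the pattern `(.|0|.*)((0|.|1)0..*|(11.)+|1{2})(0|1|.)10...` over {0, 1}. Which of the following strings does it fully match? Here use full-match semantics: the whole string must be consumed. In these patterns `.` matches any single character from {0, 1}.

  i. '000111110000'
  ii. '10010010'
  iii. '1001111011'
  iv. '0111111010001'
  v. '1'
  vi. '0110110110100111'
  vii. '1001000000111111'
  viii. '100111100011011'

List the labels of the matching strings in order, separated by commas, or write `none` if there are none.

i → match
ii → no match
iii → no match
iv → match
v → no match
vi → no match
vii → no match
viii → no match

i, iv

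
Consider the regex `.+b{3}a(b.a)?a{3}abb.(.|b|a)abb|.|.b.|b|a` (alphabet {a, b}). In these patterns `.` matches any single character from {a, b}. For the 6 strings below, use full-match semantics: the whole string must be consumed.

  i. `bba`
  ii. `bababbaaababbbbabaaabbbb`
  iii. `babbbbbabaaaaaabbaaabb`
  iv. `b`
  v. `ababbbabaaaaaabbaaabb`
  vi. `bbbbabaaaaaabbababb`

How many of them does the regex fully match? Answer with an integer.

5

i → match
ii → no match
iii → match
iv → match
v → match
vi → match
Total matched: 5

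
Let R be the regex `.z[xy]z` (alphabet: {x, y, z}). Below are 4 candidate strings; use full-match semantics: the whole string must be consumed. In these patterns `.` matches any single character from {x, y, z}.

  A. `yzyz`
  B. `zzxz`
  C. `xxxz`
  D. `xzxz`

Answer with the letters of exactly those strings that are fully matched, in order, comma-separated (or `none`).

A, B, D

A → match
B → match
C → no match
D → match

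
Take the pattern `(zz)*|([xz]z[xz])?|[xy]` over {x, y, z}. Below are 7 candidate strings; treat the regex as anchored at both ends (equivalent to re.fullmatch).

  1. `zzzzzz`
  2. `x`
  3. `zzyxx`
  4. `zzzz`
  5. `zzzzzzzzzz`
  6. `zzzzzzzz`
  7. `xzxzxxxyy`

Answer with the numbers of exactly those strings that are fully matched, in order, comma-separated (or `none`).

1 → match
2 → match
3 → no match
4 → match
5 → match
6 → match
7 → no match

1, 2, 4, 5, 6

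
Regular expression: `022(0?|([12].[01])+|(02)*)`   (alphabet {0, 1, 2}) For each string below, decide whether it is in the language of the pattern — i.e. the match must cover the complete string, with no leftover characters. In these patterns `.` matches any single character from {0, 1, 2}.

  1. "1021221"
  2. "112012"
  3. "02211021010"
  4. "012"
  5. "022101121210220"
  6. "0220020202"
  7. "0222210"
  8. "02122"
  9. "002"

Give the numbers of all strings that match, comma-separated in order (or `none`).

5

1 → no match — must start with "022"
2 → no match — must start with "022"
3 → no match
4 → no match — must start with "022"
5 → match
6 → no match
7 → no match
8 → no match — must start with "022"
9 → no match — must start with "022"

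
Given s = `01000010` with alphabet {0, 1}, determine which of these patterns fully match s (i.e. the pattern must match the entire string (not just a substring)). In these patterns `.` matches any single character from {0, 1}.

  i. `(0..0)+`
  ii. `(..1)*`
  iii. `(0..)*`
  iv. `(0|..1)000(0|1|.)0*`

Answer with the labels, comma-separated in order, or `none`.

i → match
ii → no match
iii → no match
iv → no match

i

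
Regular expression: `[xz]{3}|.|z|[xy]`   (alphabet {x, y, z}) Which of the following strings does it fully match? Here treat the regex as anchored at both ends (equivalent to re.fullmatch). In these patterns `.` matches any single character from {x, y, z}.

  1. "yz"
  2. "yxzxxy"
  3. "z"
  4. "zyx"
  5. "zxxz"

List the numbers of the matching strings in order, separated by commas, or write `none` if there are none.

1 → no match
2 → no match
3 → match
4 → no match
5 → no match

3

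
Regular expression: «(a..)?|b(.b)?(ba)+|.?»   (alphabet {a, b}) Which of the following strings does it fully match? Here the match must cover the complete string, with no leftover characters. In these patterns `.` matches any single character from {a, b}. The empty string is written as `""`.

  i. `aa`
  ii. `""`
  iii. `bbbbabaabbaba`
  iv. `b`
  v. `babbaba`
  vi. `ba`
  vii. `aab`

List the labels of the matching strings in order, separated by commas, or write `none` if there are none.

ii, iv, v, vii

i → no match
ii → match
iii → no match
iv → match
v → match
vi → no match
vii → match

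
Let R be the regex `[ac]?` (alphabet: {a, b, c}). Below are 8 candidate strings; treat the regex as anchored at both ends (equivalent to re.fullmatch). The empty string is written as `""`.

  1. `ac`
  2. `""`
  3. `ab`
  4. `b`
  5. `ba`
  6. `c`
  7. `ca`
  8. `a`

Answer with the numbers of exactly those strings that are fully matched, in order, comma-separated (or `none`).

2, 6, 8

1 → no match
2 → match
3 → no match
4 → no match
5 → no match
6 → match
7 → no match
8 → match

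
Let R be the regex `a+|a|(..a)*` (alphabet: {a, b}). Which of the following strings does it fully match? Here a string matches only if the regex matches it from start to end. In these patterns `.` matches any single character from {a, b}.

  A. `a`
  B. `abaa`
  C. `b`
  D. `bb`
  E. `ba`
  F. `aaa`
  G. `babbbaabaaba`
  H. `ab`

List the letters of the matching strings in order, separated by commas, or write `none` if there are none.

A, F

A → match
B → no match
C → no match
D → no match
E → no match
F → match
G → no match
H → no match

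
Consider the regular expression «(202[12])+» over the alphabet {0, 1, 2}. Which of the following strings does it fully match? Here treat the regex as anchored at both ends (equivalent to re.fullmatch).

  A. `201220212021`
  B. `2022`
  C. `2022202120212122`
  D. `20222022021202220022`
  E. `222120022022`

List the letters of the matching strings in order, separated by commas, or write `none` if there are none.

B

A → no match — must start with `202`
B → match
C → no match
D → no match
E → no match — must start with `202`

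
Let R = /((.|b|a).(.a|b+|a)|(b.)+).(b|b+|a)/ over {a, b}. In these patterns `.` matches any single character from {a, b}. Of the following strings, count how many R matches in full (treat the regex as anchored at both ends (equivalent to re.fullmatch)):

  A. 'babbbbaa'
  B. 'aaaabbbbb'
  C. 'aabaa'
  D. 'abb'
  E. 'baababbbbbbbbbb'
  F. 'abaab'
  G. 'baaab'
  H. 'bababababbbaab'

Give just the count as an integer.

6

A → match
B → match
C → match
D → no match
E → no match
F → match
G → match
H → match
Total matched: 6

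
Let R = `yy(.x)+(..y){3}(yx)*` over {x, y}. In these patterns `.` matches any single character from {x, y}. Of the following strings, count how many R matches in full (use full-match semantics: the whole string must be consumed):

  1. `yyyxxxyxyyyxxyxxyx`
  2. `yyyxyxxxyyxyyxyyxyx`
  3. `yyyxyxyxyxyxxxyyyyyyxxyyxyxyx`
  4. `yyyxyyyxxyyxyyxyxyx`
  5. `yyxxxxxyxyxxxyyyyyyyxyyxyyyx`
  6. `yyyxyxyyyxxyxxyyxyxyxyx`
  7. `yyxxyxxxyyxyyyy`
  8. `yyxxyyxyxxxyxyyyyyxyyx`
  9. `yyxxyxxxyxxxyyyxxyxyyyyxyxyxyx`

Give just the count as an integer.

5

1 → no match
2 → match
3 → match
4 → match
5 → no match
6 → match
7 → match
8 → no match
9 → no match
Total matched: 5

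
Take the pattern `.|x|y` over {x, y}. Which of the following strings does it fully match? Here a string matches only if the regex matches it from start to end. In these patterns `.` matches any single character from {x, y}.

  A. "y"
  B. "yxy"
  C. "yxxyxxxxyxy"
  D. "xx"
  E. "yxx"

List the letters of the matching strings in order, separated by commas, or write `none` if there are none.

A → match
B → no match
C → no match
D → no match
E → no match

A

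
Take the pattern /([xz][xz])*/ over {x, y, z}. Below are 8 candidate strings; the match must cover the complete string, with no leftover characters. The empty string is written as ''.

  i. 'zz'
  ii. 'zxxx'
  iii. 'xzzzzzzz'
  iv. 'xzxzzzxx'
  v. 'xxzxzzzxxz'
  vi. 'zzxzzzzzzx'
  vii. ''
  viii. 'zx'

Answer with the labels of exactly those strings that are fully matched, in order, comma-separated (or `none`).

i, ii, iii, iv, v, vi, vii, viii

i → match
ii → match
iii → match
iv → match
v → match
vi → match
vii → match
viii → match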